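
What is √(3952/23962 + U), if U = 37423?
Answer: √5371884296159/11981 ≈ 193.45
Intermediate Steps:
√(3952/23962 + U) = √(3952/23962 + 37423) = √(3952*(1/23962) + 37423) = √(1976/11981 + 37423) = √(448366939/11981) = √5371884296159/11981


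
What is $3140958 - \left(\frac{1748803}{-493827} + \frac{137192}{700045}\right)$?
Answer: $\frac{1085833861921864321}{345701122215} \approx 3.141 \cdot 10^{6}$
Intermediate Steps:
$3140958 - \left(\frac{1748803}{-493827} + \frac{137192}{700045}\right) = 3140958 - \left(1748803 \left(- \frac{1}{493827}\right) + 137192 \cdot \frac{1}{700045}\right) = 3140958 - \left(- \frac{1748803}{493827} + \frac{137192}{700045}\right) = 3140958 - - \frac{1156491682351}{345701122215} = 3140958 + \frac{1156491682351}{345701122215} = \frac{1085833861921864321}{345701122215}$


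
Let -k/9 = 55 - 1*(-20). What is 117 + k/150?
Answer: 225/2 ≈ 112.50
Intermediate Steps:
k = -675 (k = -9*(55 - 1*(-20)) = -9*(55 + 20) = -9*75 = -675)
117 + k/150 = 117 - 675/150 = 117 + (1/150)*(-675) = 117 - 9/2 = 225/2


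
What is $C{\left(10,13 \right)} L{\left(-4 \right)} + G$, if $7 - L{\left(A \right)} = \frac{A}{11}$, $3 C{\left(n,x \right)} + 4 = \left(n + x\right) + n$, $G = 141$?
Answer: $\frac{2334}{11} \approx 212.18$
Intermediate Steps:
$C{\left(n,x \right)} = - \frac{4}{3} + \frac{x}{3} + \frac{2 n}{3}$ ($C{\left(n,x \right)} = - \frac{4}{3} + \frac{\left(n + x\right) + n}{3} = - \frac{4}{3} + \frac{x + 2 n}{3} = - \frac{4}{3} + \left(\frac{x}{3} + \frac{2 n}{3}\right) = - \frac{4}{3} + \frac{x}{3} + \frac{2 n}{3}$)
$L{\left(A \right)} = 7 - \frac{A}{11}$
$C{\left(10,13 \right)} L{\left(-4 \right)} + G = \left(- \frac{4}{3} + \frac{1}{3} \cdot 13 + \frac{2}{3} \cdot 10\right) \left(7 - - \frac{4}{11}\right) + 141 = \left(- \frac{4}{3} + \frac{13}{3} + \frac{20}{3}\right) \left(7 + \frac{4}{11}\right) + 141 = \frac{29}{3} \cdot \frac{81}{11} + 141 = \frac{783}{11} + 141 = \frac{2334}{11}$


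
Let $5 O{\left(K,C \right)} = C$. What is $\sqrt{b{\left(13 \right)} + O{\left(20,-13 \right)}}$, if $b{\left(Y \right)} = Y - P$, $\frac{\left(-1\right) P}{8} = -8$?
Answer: $\frac{2 i \sqrt{335}}{5} \approx 7.3212 i$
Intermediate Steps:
$P = 64$ ($P = \left(-8\right) \left(-8\right) = 64$)
$O{\left(K,C \right)} = \frac{C}{5}$
$b{\left(Y \right)} = -64 + Y$ ($b{\left(Y \right)} = Y - 64 = -64 + Y$)
$\sqrt{b{\left(13 \right)} + O{\left(20,-13 \right)}} = \sqrt{\left(-64 + 13\right) + \frac{1}{5} \left(-13\right)} = \sqrt{-51 - \frac{13}{5}} = \sqrt{- \frac{268}{5}} = \frac{2 i \sqrt{335}}{5}$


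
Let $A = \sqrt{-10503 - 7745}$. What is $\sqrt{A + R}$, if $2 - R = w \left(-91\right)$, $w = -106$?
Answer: $\sqrt{-9644 + 2 i \sqrt{4562}} \approx 0.6878 + 98.206 i$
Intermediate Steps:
$A = 2 i \sqrt{4562}$ ($A = \sqrt{-18248} = 2 i \sqrt{4562} \approx 135.09 i$)
$R = -9644$ ($R = 2 - \left(-106\right) \left(-91\right) = 2 - 9646 = -9644$)
$\sqrt{A + R} = \sqrt{2 i \sqrt{4562} - 9644} = \sqrt{-9644 + 2 i \sqrt{4562}}$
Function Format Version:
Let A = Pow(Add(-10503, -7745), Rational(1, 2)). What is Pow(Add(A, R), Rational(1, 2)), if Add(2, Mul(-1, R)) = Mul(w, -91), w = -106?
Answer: Pow(Add(-9644, Mul(2, I, Pow(4562, Rational(1, 2)))), Rational(1, 2)) ≈ Add(0.6878, Mul(98.206, I))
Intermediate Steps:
A = Mul(2, I, Pow(4562, Rational(1, 2))) (A = Pow(-18248, Rational(1, 2)) = Mul(2, I, Pow(4562, Rational(1, 2))) ≈ Mul(135.09, I))
R = -9644 (R = Add(2, Mul(-1, Mul(-106, -91))) = Add(2, Mul(-1, 9646)) = Add(2, -9646) = -9644)
Pow(Add(A, R), Rational(1, 2)) = Pow(Add(Mul(2, I, Pow(4562, Rational(1, 2))), -9644), Rational(1, 2)) = Pow(Add(-9644, Mul(2, I, Pow(4562, Rational(1, 2)))), Rational(1, 2))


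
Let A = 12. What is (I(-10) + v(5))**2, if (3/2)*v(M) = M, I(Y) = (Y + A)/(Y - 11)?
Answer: 4624/441 ≈ 10.485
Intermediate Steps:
I(Y) = (12 + Y)/(-11 + Y) (I(Y) = (Y + 12)/(Y - 11) = (12 + Y)/(-11 + Y))
v(M) = 2*M/3
(I(-10) + v(5))**2 = ((12 - 10)/(-11 - 10) + (2/3)*5)**2 = (2/(-21) + 10/3)**2 = (-1/21*2 + 10/3)**2 = (-2/21 + 10/3)**2 = (68/21)**2 = 4624/441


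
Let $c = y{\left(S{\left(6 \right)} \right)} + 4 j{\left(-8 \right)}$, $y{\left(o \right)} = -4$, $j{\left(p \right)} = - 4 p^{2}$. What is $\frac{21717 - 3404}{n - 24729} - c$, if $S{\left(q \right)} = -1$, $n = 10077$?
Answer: $\frac{15043943}{14652} \approx 1026.8$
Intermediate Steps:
$c = -1028$ ($c = -4 + 4 \left(- 4 \left(-8\right)^{2}\right) = -4 + 4 \left(\left(-4\right) 64\right) = -4 + 4 \left(-256\right) = -4 - 1024 = -1028$)
$\frac{21717 - 3404}{n - 24729} - c = \frac{21717 - 3404}{10077 - 24729} - -1028 = \frac{18313}{-14652} + 1028 = 18313 \left(- \frac{1}{14652}\right) + 1028 = - \frac{18313}{14652} + 1028 = \frac{15043943}{14652}$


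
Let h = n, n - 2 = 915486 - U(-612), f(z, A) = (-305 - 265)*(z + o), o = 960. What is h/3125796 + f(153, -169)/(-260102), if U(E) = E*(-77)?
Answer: 276112431686/101628223899 ≈ 2.7169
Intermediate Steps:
U(E) = -77*E
f(z, A) = -547200 - 570*z (f(z, A) = (-305 - 265)*(z + 960) = -570*(960 + z) = -547200 - 570*z)
n = 868364 (n = 2 + (915486 - (-77)*(-612)) = 2 + (915486 - 1*47124) = 2 + (915486 - 47124) = 2 + 868362 = 868364)
h = 868364
h/3125796 + f(153, -169)/(-260102) = 868364/3125796 + (-547200 - 570*153)/(-260102) = 868364*(1/3125796) + (-547200 - 87210)*(-1/260102) = 217091/781449 - 634410*(-1/260102) = 217091/781449 + 317205/130051 = 276112431686/101628223899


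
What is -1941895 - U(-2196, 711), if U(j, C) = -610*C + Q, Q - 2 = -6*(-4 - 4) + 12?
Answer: -1508247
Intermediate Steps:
Q = 62 (Q = 2 + (-6*(-4 - 4) + 12) = 2 + (-6*(-8) + 12) = 2 + (48 + 12) = 2 + 60 = 62)
U(j, C) = 62 - 610*C (U(j, C) = -610*C + 62 = 62 - 610*C)
-1941895 - U(-2196, 711) = -1941895 - (62 - 610*711) = -1941895 - (62 - 433710) = -1941895 - 1*(-433648) = -1941895 + 433648 = -1508247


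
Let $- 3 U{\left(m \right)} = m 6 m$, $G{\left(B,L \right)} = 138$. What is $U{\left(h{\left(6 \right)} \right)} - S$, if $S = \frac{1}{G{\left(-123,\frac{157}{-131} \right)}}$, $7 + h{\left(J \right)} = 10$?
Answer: $- \frac{2485}{138} \approx -18.007$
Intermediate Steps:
$h{\left(J \right)} = 3$ ($h{\left(J \right)} = -7 + 10 = 3$)
$U{\left(m \right)} = - 2 m^{2}$ ($U{\left(m \right)} = - \frac{m 6 m}{3} = - \frac{6 m m}{3} = - \frac{6 m^{2}}{3} = - 2 m^{2}$)
$S = \frac{1}{138} \approx 0.0072464$
$U{\left(h{\left(6 \right)} \right)} - S = - 2 \cdot 3^{2} - \frac{1}{138} = \left(-2\right) 9 - \frac{1}{138} = -18 - \frac{1}{138} = - \frac{2485}{138}$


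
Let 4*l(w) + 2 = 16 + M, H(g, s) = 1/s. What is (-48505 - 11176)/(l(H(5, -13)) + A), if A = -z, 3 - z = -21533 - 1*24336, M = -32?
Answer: 119362/91753 ≈ 1.3009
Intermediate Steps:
z = 45872 (z = 3 - (-21533 - 1*24336) = 3 - (-21533 - 24336) = 3 - 1*(-45869) = 3 + 45869 = 45872)
A = -45872 (A = -1*45872 = -45872)
l(w) = -9/2 (l(w) = -½ + (16 - 32)/4 = -½ + (¼)*(-16) = -½ - 4 = -9/2)
(-48505 - 11176)/(l(H(5, -13)) + A) = (-48505 - 11176)/(-9/2 - 45872) = -59681/(-91753/2) = -59681*(-2/91753) = 119362/91753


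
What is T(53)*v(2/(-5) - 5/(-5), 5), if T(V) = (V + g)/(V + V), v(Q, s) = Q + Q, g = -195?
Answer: -426/265 ≈ -1.6075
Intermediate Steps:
v(Q, s) = 2*Q
T(V) = (-195 + V)/(2*V) (T(V) = (V - 195)/(V + V) = (-195 + V)/((2*V)) = (-195 + V)*(1/(2*V)) = (-195 + V)/(2*V))
T(53)*v(2/(-5) - 5/(-5), 5) = ((1/2)*(-195 + 53)/53)*(2*(2/(-5) - 5/(-5))) = ((1/2)*(1/53)*(-142))*(2*(2*(-1/5) - 5*(-1/5))) = -142*(-2/5 + 1)/53 = -142*3/(53*5) = -71/53*6/5 = -426/265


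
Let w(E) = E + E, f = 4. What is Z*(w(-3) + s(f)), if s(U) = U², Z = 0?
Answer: 0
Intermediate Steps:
w(E) = 2*E
Z*(w(-3) + s(f)) = 0*(2*(-3) + 4²) = 0*(-6 + 16) = 0*10 = 0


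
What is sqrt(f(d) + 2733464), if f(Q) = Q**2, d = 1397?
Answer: sqrt(4685073) ≈ 2164.5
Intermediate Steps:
sqrt(f(d) + 2733464) = sqrt(1397**2 + 2733464) = sqrt(1951609 + 2733464) = sqrt(4685073)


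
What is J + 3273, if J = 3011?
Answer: 6284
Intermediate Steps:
J + 3273 = 3011 + 3273 = 6284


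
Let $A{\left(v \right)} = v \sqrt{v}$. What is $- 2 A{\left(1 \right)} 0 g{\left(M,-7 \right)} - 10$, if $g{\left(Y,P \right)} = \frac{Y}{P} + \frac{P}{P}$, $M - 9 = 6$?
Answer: $-10$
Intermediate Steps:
$M = 15$ ($M = 9 + 6 = 15$)
$A{\left(v \right)} = v^{\frac{3}{2}}$
$g{\left(Y,P \right)} = 1 + \frac{Y}{P}$ ($g{\left(Y,P \right)} = \frac{Y}{P} + 1 = 1 + \frac{Y}{P}$)
$- 2 A{\left(1 \right)} 0 g{\left(M,-7 \right)} - 10 = - 2 \cdot 1^{\frac{3}{2}} \cdot 0 \frac{-7 + 15}{-7} - 10 = \left(-2\right) 1 \cdot 0 \left(\left(- \frac{1}{7}\right) 8\right) - 10 = \left(-2\right) 0 \left(- \frac{8}{7}\right) - 10 = 0 \left(- \frac{8}{7}\right) - 10 = 0 - 10 = -10$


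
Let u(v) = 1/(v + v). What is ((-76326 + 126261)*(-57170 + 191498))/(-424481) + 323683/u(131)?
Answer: 35991380614346/424481 ≈ 8.4789e+7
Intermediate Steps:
u(v) = 1/(2*v)
((-76326 + 126261)*(-57170 + 191498))/(-424481) + 323683/u(131) = ((-76326 + 126261)*(-57170 + 191498))/(-424481) + 323683/(((½)/131)) = (49935*134328)*(-1/424481) + 323683/(((½)*(1/131))) = 6707668680*(-1/424481) + 323683/(1/262) = -6707668680/424481 + 323683*262 = -6707668680/424481 + 84804946 = 35991380614346/424481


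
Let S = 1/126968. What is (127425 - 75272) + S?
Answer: 6621762105/126968 ≈ 52153.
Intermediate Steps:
S = 1/126968 ≈ 7.8760e-6
(127425 - 75272) + S = (127425 - 75272) + 1/126968 = 52153 + 1/126968 = 6621762105/126968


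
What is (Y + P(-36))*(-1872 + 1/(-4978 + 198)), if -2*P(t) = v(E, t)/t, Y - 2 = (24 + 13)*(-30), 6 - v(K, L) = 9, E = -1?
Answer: 237958445473/114720 ≈ 2.0743e+6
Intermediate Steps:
v(K, L) = -3 (v(K, L) = 6 - 1*9 = 6 - 9 = -3)
Y = -1108 (Y = 2 + (24 + 13)*(-30) = 2 + 37*(-30) = 2 - 1110 = -1108)
P(t) = 3/(2*t) (P(t) = -(-3)/(2*t) = 3/(2*t))
(Y + P(-36))*(-1872 + 1/(-4978 + 198)) = (-1108 + (3/2)/(-36))*(-1872 + 1/(-4978 + 198)) = (-1108 + (3/2)*(-1/36))*(-1872 + 1/(-4780)) = (-1108 - 1/24)*(-1872 - 1/4780) = -26593/24*(-8948161/4780) = 237958445473/114720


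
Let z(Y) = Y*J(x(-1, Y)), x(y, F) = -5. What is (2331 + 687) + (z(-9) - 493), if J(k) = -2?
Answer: 2543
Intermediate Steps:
z(Y) = -2*Y (z(Y) = Y*(-2) = -2*Y)
(2331 + 687) + (z(-9) - 493) = (2331 + 687) + (-2*(-9) - 493) = 3018 + (18 - 493) = 3018 - 475 = 2543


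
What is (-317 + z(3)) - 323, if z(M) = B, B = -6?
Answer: -646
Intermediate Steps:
z(M) = -6
(-317 + z(3)) - 323 = (-317 - 6) - 323 = -323 - 323 = -646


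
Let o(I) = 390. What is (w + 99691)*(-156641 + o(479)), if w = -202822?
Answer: 16114321881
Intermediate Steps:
(w + 99691)*(-156641 + o(479)) = (-202822 + 99691)*(-156641 + 390) = -103131*(-156251) = 16114321881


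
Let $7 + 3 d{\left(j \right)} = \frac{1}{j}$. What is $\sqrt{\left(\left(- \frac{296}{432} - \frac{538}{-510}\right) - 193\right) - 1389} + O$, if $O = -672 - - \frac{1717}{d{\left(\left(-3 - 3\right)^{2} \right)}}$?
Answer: $- \frac{354108}{251} + \frac{i \sqrt{3702438330}}{1530} \approx -1410.8 + 39.77 i$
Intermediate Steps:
$d{\left(j \right)} = - \frac{7}{3} + \frac{1}{3 j}$
$O = - \frac{354108}{251}$ ($O = -672 - - \frac{1717}{\frac{1}{3} \frac{1}{\left(-3 - 3\right)^{2}} \left(1 - 7 \left(-3 - 3\right)^{2}\right)} = -672 - - \frac{1717}{\frac{1}{3} \frac{1}{\left(-6\right)^{2}} \left(1 - 7 \left(-6\right)^{2}\right)} = -672 - - \frac{1717}{\frac{1}{3} \cdot \frac{1}{36} \left(1 - 252\right)} = -672 - - \frac{1717}{\frac{1}{3} \cdot \frac{1}{36} \left(-251\right)} = -672 - - \frac{1717}{- \frac{251}{108}} = -672 - \left(-1717\right) \left(- \frac{108}{251}\right) = -672 - \frac{185436}{251} = - \frac{354108}{251} \approx -1410.8$)
$\sqrt{\left(\left(- \frac{296}{432} - \frac{538}{-510}\right) - 193\right) - 1389} + O = \sqrt{\left(\left(- \frac{296}{432} - \frac{538}{-510}\right) - 193\right) - 1389} - \frac{354108}{251} = \sqrt{\left(\left(\left(-296\right) \frac{1}{432} - - \frac{269}{255}\right) - 193\right) - 1389} - \frac{354108}{251} = \sqrt{\left(\left(- \frac{37}{54} + \frac{269}{255}\right) - 193\right) - 1389} - \frac{354108}{251} = \sqrt{\left(\frac{1697}{4590} - 193\right) - 1389} - \frac{354108}{251} = \sqrt{- \frac{884173}{4590} - 1389} - \frac{354108}{251} = \sqrt{- \frac{7259683}{4590}} - \frac{354108}{251} = \frac{i \sqrt{3702438330}}{1530} - \frac{354108}{251} = - \frac{354108}{251} + \frac{i \sqrt{3702438330}}{1530}$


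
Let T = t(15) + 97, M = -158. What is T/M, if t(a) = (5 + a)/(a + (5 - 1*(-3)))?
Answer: -2251/3634 ≈ -0.61943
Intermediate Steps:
t(a) = (5 + a)/(8 + a) (t(a) = (5 + a)/(a + (5 + 3)) = (5 + a)/(a + 8) = (5 + a)/(8 + a))
T = 2251/23 (T = (5 + 15)/(8 + 15) + 97 = 20/23 + 97 = 2251/23 ≈ 97.870)
T/M = (2251/23)/(-158) = -1/158*2251/23 = -2251/3634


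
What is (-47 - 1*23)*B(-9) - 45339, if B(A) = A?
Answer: -44709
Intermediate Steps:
(-47 - 1*23)*B(-9) - 45339 = (-47 - 1*23)*(-9) - 45339 = (-47 - 23)*(-9) - 45339 = -70*(-9) - 45339 = 630 - 45339 = -44709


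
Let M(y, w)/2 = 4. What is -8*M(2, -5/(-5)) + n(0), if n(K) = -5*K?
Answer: -64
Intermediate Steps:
M(y, w) = 8 (M(y, w) = 2*4 = 8)
-8*M(2, -5/(-5)) + n(0) = -8*8 - 5*0 = -64 + 0 = -64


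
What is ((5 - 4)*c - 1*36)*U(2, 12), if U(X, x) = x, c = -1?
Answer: -444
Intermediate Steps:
((5 - 4)*c - 1*36)*U(2, 12) = ((5 - 4)*(-1) - 1*36)*12 = (1*(-1) - 36)*12 = (-1 - 36)*12 = -37*12 = -444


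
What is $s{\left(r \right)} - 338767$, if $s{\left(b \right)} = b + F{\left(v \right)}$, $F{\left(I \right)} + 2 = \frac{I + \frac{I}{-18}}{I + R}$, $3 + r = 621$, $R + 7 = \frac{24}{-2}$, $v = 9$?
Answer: $- \frac{6763037}{20} \approx -3.3815 \cdot 10^{5}$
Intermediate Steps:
$R = -19$ ($R = -7 + \frac{24}{-2} = -7 + 24 \left(- \frac{1}{2}\right) = -7 - 12 = -19$)
$r = 618$ ($r = -3 + 621 = 618$)
$F{\left(I \right)} = -2 + \frac{17 I}{18 \left(-19 + I\right)}$ ($F{\left(I \right)} = -2 + \frac{I + \frac{I}{-18}}{I - 19} = -2 + \frac{I + I \left(- \frac{1}{18}\right)}{-19 + I} = -2 + \frac{I - \frac{I}{18}}{-19 + I} = -2 + \frac{\frac{17}{18} I}{-19 + I} = -2 + \frac{17 I}{18 \left(-19 + I\right)}$)
$s{\left(b \right)} = - \frac{57}{20} + b$ ($s{\left(b \right)} = b + \frac{19 \left(36 - 9\right)}{18 \left(-19 + 9\right)} = b + \frac{19 \left(36 - 9\right)}{18 \left(-10\right)} = b + \frac{19}{18} \left(- \frac{1}{10}\right) 27 = b - \frac{57}{20} = - \frac{57}{20} + b$)
$s{\left(r \right)} - 338767 = \left(- \frac{57}{20} + 618\right) - 338767 = \frac{12303}{20} - 338767 = - \frac{6763037}{20}$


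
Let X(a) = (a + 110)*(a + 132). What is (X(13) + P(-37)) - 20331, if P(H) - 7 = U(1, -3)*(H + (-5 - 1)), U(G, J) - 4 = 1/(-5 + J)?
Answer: -21245/8 ≈ -2655.6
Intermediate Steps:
U(G, J) = 4 + 1/(-5 + J)
X(a) = (110 + a)*(132 + a)
P(H) = -65/4 + 31*H/8 (P(H) = 7 + ((-19 + 4*(-3))/(-5 - 3))*(H + (-5 - 1)) = 7 + ((-19 - 12)/(-8))*(H - 6) = 7 + (-⅛*(-31))*(-6 + H) = 7 + 31*(-6 + H)/8 = 7 + (-93/4 + 31*H/8) = -65/4 + 31*H/8)
(X(13) + P(-37)) - 20331 = ((14520 + 13² + 242*13) + (-65/4 + (31/8)*(-37))) - 20331 = ((14520 + 169 + 3146) + (-65/4 - 1147/8)) - 20331 = (17835 - 1277/8) - 20331 = 141403/8 - 20331 = -21245/8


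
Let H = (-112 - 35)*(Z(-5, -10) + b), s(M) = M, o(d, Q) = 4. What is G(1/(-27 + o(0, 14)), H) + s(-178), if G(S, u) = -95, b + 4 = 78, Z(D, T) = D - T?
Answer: -273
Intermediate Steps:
b = 74 (b = -4 + 78 = 74)
H = -11613 (H = (-112 - 35)*((-5 - 1*(-10)) + 74) = -147*((-5 + 10) + 74) = -147*(5 + 74) = -147*79 = -11613)
G(1/(-27 + o(0, 14)), H) + s(-178) = -95 - 178 = -273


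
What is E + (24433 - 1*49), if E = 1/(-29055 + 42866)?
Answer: 336767425/13811 ≈ 24384.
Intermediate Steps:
E = 1/13811 ≈ 7.2406e-5
E + (24433 - 1*49) = 1/13811 + (24433 - 1*49) = 1/13811 + (24433 - 49) = 1/13811 + 24384 = 336767425/13811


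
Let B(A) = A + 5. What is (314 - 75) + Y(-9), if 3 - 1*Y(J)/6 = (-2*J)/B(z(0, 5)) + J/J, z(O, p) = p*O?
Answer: 1147/5 ≈ 229.40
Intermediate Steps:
z(O, p) = O*p
B(A) = 5 + A
Y(J) = 12 + 12*J/5 (Y(J) = 18 - 6*((-2*J)/(5 + 0*5) + J/J) = 18 - 6*((-2*J)/(5 + 0) + 1) = 18 - 6*(-2*J/5 + 1) = 18 - 6*(1 - 2*J/5) = 18 + (-6 + 12*J/5) = 12 + 12*J/5)
(314 - 75) + Y(-9) = (314 - 75) + (12 + (12/5)*(-9)) = 239 + (12 - 108/5) = 239 - 48/5 = 1147/5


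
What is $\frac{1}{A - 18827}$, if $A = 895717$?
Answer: $\frac{1}{876890} \approx 1.1404 \cdot 10^{-6}$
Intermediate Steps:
$\frac{1}{A - 18827} = \frac{1}{895717 - 18827} = \frac{1}{876890}$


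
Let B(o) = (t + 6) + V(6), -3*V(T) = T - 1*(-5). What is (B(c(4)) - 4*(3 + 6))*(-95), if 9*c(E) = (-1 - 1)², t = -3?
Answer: 10450/3 ≈ 3483.3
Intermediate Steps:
V(T) = -5/3 - T/3 (V(T) = -(T - 1*(-5))/3 = -(T + 5)/3 = -(5 + T)/3 = -5/3 - T/3)
c(E) = 4/9 (c(E) = (-1 - 1)²/9 = (⅑)*(-2)² = (⅑)*4 = 4/9)
B(o) = -⅔ (B(o) = (-3 + 6) + (-5/3 - ⅓*6) = 3 + (-5/3 - 2) = 3 - 11/3 = -⅔)
(B(c(4)) - 4*(3 + 6))*(-95) = (-⅔ - 4*(3 + 6))*(-95) = (-⅔ - 4*9)*(-95) = (-⅔ - 36)*(-95) = -110/3*(-95) = 10450/3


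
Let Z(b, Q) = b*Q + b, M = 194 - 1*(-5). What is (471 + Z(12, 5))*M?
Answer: 108057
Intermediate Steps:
M = 199 (M = 194 + 5 = 199)
Z(b, Q) = b + Q*b (Z(b, Q) = Q*b + b = b + Q*b)
(471 + Z(12, 5))*M = (471 + 12*(1 + 5))*199 = (471 + 12*6)*199 = (471 + 72)*199 = 543*199 = 108057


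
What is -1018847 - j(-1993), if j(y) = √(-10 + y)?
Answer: -1018847 - I*√2003 ≈ -1.0188e+6 - 44.755*I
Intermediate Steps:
-1018847 - j(-1993) = -1018847 - √(-10 - 1993) = -1018847 - √(-2003) = -1018847 - I*√2003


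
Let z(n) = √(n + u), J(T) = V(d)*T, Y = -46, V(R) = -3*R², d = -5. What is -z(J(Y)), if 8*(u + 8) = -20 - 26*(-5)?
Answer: -√13823/2 ≈ -58.786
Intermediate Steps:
u = 23/4 (u = -8 + (-20 - 26*(-5))/8 = -8 + (-20 + 130)/8 = -8 + (⅛)*110 = -8 + 55/4 = 23/4 ≈ 5.7500)
J(T) = -75*T (J(T) = (-3*(-5)²)*T = (-3*25)*T = -75*T)
z(n) = √(23/4 + n) (z(n) = √(n + 23/4) = √(23/4 + n))
-z(J(Y)) = -√(23 + 4*(-75*(-46)))/2 = -√(23 + 4*3450)/2 = -√(23 + 13800)/2 = -√13823/2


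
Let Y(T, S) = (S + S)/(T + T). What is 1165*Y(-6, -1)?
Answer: 1165/6 ≈ 194.17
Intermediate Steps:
Y(T, S) = S/T (Y(T, S) = (2*S)/((2*T)) = (2*S)*(1/(2*T)) = S/T)
1165*Y(-6, -1) = 1165*(-1/(-6)) = 1165*(-1*(-⅙)) = 1165*(⅙) = 1165/6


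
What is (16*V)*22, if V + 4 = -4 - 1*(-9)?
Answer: 352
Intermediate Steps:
V = 1 (V = -4 + (-4 - 1*(-9)) = -4 + (-4 + 9) = -4 + 5 = 1)
(16*V)*22 = (16*1)*22 = 16*22 = 352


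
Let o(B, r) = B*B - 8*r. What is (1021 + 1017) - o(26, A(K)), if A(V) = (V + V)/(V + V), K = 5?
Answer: 1370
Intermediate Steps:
A(V) = 1 (A(V) = (2*V)/((2*V)) = (2*V)*(1/(2*V)) = 1)
o(B, r) = B² - 8*r
(1021 + 1017) - o(26, A(K)) = (1021 + 1017) - (26² - 8*1) = 2038 - (676 - 8) = 2038 - 1*668 = 2038 - 668 = 1370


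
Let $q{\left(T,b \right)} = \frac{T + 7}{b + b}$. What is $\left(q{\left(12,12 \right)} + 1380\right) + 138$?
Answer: $\frac{36451}{24} \approx 1518.8$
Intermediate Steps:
$q{\left(T,b \right)} = \frac{7 + T}{2 b}$
$\left(q{\left(12,12 \right)} + 1380\right) + 138 = \left(\frac{7 + 12}{2 \cdot 12} + 1380\right) + 138 = \left(\frac{1}{2} \cdot \frac{1}{12} \cdot 19 + 1380\right) + 138 = \left(\frac{19}{24} + 1380\right) + 138 = \frac{33139}{24} + 138 = \frac{36451}{24}$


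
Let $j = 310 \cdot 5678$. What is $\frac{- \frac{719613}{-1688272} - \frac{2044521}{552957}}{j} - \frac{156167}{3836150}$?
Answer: $- \frac{8554186183907214250163}{210118932537662878337600} \approx -0.040711$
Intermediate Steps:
$j = 1760180$
$\frac{- \frac{719613}{-1688272} - \frac{2044521}{552957}}{j} - \frac{156167}{3836150} = \frac{- \frac{719613}{-1688272} - \frac{2044521}{552957}}{1760180} - \frac{156167}{3836150} = \left(\left(-719613\right) \left(- \frac{1}{1688272}\right) - \frac{681507}{184319}\right) \frac{1}{1760180} - \frac{156167}{3836150} = \left(\frac{719613}{1688272} - \frac{681507}{184319}\right) \frac{1}{1760180} - \frac{156167}{3836150} = \left(- \frac{1017930837357}{311180606768}\right) \frac{1}{1760180} - \frac{156167}{3836150} = - \frac{1017930837357}{547733880420898240} - \frac{156167}{3836150} = - \frac{8554186183907214250163}{210118932537662878337600}$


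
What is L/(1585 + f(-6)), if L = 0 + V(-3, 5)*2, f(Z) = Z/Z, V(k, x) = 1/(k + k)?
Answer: -1/4758 ≈ -0.00021017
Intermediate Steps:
V(k, x) = 1/(2*k)
f(Z) = 1
L = -1/3 (L = 0 + ((1/2)/(-3))*2 = 0 + ((1/2)*(-1/3))*2 = 0 - 1/6*2 = 0 - 1/3 = -1/3 ≈ -0.33333)
L/(1585 + f(-6)) = -1/3/(1585 + 1) = -1/3/1586 = (1/1586)*(-1/3) = -1/4758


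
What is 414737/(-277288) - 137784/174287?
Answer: -110489117311/48327693656 ≈ -2.2862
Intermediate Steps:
414737/(-277288) - 137784/174287 = 414737*(-1/277288) - 137784*1/174287 = -414737/277288 - 137784/174287 = -110489117311/48327693656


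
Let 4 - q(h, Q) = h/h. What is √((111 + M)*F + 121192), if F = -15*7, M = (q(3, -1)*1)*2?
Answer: √108907 ≈ 330.01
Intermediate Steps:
q(h, Q) = 3 (q(h, Q) = 4 - h/h = 4 - 1*1 = 4 - 1 = 3)
M = 6 (M = (3*1)*2 = 3*2 = 6)
F = -105
√((111 + M)*F + 121192) = √((111 + 6)*(-105) + 121192) = √(117*(-105) + 121192) = √(-12285 + 121192) = √108907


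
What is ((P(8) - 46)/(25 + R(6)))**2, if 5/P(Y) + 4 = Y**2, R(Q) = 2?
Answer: 303601/104976 ≈ 2.8921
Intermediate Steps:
P(Y) = 5/(-4 + Y**2)
((P(8) - 46)/(25 + R(6)))**2 = ((5/(-4 + 8**2) - 46)/(25 + 2))**2 = ((5/(-4 + 64) - 46)/27)**2 = ((5/60 - 46)*(1/27))**2 = ((5*(1/60) - 46)*(1/27))**2 = ((1/12 - 46)*(1/27))**2 = (-551/12*1/27)**2 = (-551/324)**2 = 303601/104976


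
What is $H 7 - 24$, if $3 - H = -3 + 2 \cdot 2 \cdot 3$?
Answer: $-66$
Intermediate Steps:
$H = -6$ ($H = 3 - \left(-3 + 2 \cdot 2 \cdot 3\right) = 3 - \left(-3 + 4 \cdot 3\right) = 3 - \left(-3 + 12\right) = 3 - 9 = -6$)
$H 7 - 24 = \left(-6\right) 7 - 24 = -42 - 24 = -66$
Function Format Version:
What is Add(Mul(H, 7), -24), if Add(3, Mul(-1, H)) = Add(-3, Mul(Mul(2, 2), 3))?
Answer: -66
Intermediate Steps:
H = -6 (H = Add(3, Mul(-1, Add(-3, Mul(Mul(2, 2), 3)))) = Add(3, Mul(-1, Add(-3, Mul(4, 3)))) = Add(3, Mul(-1, Add(-3, 12))) = Add(3, Mul(-1, 9)) = Add(3, -9) = -6)
Add(Mul(H, 7), -24) = Add(Mul(-6, 7), -24) = Add(-42, -24) = -66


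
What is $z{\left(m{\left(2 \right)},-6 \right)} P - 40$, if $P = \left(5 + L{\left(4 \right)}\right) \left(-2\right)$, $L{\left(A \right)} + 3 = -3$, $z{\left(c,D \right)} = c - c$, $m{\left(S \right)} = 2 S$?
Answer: $-40$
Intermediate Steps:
$z{\left(c,D \right)} = 0$
$L{\left(A \right)} = -6$ ($L{\left(A \right)} = -3 - 3 = -6$)
$P = 2$ ($P = \left(5 - 6\right) \left(-2\right) = \left(-1\right) \left(-2\right) = 2$)
$z{\left(m{\left(2 \right)},-6 \right)} P - 40 = 0 \cdot 2 - 40 = 0 - 40 = -40$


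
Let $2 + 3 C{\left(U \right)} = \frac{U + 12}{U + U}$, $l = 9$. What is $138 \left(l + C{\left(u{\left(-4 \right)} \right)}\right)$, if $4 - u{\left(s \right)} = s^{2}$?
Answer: $1150$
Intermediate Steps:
$u{\left(s \right)} = 4 - s^{2}$
$C{\left(U \right)} = - \frac{2}{3} + \frac{12 + U}{6 U}$ ($C{\left(U \right)} = - \frac{2}{3} + \frac{\left(U + 12\right) \frac{1}{U + U}}{3} = - \frac{2}{3} + \frac{\left(12 + U\right) \frac{1}{2 U}}{3} = - \frac{2}{3} + \frac{\frac{1}{2} \frac{1}{U} \left(12 + U\right)}{3} = - \frac{2}{3} + \frac{12 + U}{6 U}$)
$138 \left(l + C{\left(u{\left(-4 \right)} \right)}\right) = 138 \left(9 + \frac{4 - \left(4 - \left(-4\right)^{2}\right)}{2 \left(4 - \left(-4\right)^{2}\right)}\right) = 138 \left(9 + \frac{4 - \left(4 - 16\right)}{2 \left(4 - 16\right)}\right) = 138 \left(9 + \frac{4 - -12}{2 \left(-12\right)}\right) = 138 \left(9 + \frac{1}{2} \left(- \frac{1}{12}\right) \left(4 + 12\right)\right) = 138 \left(9 + \frac{1}{2} \left(- \frac{1}{12}\right) 16\right) = 138 \left(9 - \frac{2}{3}\right) = 138 \cdot \frac{25}{3} = 1150$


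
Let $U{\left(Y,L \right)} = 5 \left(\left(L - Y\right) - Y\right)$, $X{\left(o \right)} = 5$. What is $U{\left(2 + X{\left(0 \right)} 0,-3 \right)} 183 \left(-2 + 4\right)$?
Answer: $-12810$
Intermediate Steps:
$U{\left(Y,L \right)} = - 10 Y + 5 L$ ($U{\left(Y,L \right)} = 5 \left(L - 2 Y\right) = - 10 Y + 5 L$)
$U{\left(2 + X{\left(0 \right)} 0,-3 \right)} 183 \left(-2 + 4\right) = \left(- 10 \left(2 + 5 \cdot 0\right) + 5 \left(-3\right)\right) 183 \left(-2 + 4\right) = \left(- 10 \left(2 + 0\right) - 15\right) 183 \cdot 2 = \left(\left(-10\right) 2 - 15\right) 366 = \left(-20 - 15\right) 366 = \left(-35\right) 366 = -12810$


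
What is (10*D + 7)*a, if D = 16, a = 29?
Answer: 4843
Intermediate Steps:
(10*D + 7)*a = (10*16 + 7)*29 = (160 + 7)*29 = 167*29 = 4843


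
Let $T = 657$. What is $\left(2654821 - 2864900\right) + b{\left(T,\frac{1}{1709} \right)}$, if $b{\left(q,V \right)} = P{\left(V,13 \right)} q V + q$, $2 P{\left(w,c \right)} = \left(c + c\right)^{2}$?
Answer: $- \frac{357680132}{1709} \approx -2.0929 \cdot 10^{5}$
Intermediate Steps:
$P{\left(w,c \right)} = 2 c^{2}$ ($P{\left(w,c \right)} = \frac{\left(c + c\right)^{2}}{2} = \frac{\left(2 c\right)^{2}}{2} = \frac{4 c^{2}}{2} = 2 c^{2}$)
$b{\left(q,V \right)} = q + 338 V q$ ($b{\left(q,V \right)} = 2 \cdot 13^{2} q V + q = 2 \cdot 169 q V + q = 338 q V + q = 338 V q + q = q + 338 V q$)
$\left(2654821 - 2864900\right) + b{\left(T,\frac{1}{1709} \right)} = \left(2654821 - 2864900\right) + 657 \left(1 + \frac{338}{1709}\right) = -210079 + 657 \left(1 + 338 \cdot \frac{1}{1709}\right) = -210079 + 657 \left(1 + \frac{338}{1709}\right) = -210079 + 657 \cdot \frac{2047}{1709} = -210079 + \frac{1344879}{1709} = - \frac{357680132}{1709}$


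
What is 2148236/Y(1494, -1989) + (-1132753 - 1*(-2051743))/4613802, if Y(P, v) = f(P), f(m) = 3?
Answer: 1651923051707/2306901 ≈ 7.1608e+5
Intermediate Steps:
Y(P, v) = 3
2148236/Y(1494, -1989) + (-1132753 - 1*(-2051743))/4613802 = 2148236/3 + (-1132753 - 1*(-2051743))/4613802 = 2148236*(⅓) + (-1132753 + 2051743)*(1/4613802) = 2148236/3 + 918990*(1/4613802) = 2148236/3 + 153165/768967 = 1651923051707/2306901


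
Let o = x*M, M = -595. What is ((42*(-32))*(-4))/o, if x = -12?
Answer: 64/85 ≈ 0.75294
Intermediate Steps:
o = 7140 (o = -12*(-595) = 7140)
((42*(-32))*(-4))/o = ((42*(-32))*(-4))/7140 = -1344*(-4)*(1/7140) = 5376*(1/7140) = 64/85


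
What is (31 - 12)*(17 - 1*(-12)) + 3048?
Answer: 3599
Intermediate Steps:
(31 - 12)*(17 - 1*(-12)) + 3048 = 19*(17 + 12) + 3048 = 19*29 + 3048 = 551 + 3048 = 3599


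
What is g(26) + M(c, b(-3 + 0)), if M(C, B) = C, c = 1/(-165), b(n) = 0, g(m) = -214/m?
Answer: -17668/2145 ≈ -8.2368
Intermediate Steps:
c = -1/165 ≈ -0.0060606
g(26) + M(c, b(-3 + 0)) = -214/26 - 1/165 = -214*1/26 - 1/165 = -107/13 - 1/165 = -17668/2145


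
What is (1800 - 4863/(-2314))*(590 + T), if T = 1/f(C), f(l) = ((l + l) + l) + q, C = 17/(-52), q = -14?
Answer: 50431205583/47437 ≈ 1.0631e+6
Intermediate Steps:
C = -17/52 (C = 17*(-1/52) = -17/52 ≈ -0.32692)
f(l) = -14 + 3*l (f(l) = ((l + l) + l) - 14 = (2*l + l) - 14 = 3*l - 14 = -14 + 3*l)
T = -52/779 (T = 1/(-14 + 3*(-17/52)) = 1/(-14 - 51/52) = 1/(-779/52) = -52/779 ≈ -0.066752)
(1800 - 4863/(-2314))*(590 + T) = (1800 - 4863/(-2314))*(590 - 52/779) = (1800 - 4863*(-1/2314))*(459558/779) = (1800 + 4863/2314)*(459558/779) = (4170063/2314)*(459558/779) = 50431205583/47437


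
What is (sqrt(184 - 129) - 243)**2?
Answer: (243 - sqrt(55))**2 ≈ 55500.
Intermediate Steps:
(sqrt(184 - 129) - 243)**2 = (sqrt(55) - 243)**2 = (-243 + sqrt(55))**2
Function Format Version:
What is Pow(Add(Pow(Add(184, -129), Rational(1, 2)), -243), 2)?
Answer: Pow(Add(243, Mul(-1, Pow(55, Rational(1, 2)))), 2) ≈ 55500.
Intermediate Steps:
Pow(Add(Pow(Add(184, -129), Rational(1, 2)), -243), 2) = Pow(Add(Pow(55, Rational(1, 2)), -243), 2) = Pow(Add(-243, Pow(55, Rational(1, 2))), 2)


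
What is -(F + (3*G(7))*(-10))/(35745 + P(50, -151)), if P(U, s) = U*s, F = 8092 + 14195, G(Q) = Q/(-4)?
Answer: -44679/56390 ≈ -0.79232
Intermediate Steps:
G(Q) = -Q/4 (G(Q) = Q*(-¼) = -Q/4)
F = 22287
-(F + (3*G(7))*(-10))/(35745 + P(50, -151)) = -(22287 + (3*(-¼*7))*(-10))/(35745 + 50*(-151)) = -(22287 + (3*(-7/4))*(-10))/(35745 - 7550) = -(22287 - 21/4*(-10))/28195 = -(22287 + 105/2)/28195 = -44679/(2*28195) = -1*44679/56390 = -44679/56390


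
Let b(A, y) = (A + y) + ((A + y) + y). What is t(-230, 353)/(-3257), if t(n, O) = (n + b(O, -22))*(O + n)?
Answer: -50430/3257 ≈ -15.484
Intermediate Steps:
b(A, y) = 2*A + 3*y (b(A, y) = (A + y) + (A + 2*y) = 2*A + 3*y)
t(n, O) = (O + n)*(-66 + n + 2*O) (t(n, O) = (n + (2*O + 3*(-22)))*(O + n) = (n + (2*O - 66))*(O + n) = (n + (-66 + 2*O))*(O + n) = (-66 + n + 2*O)*(O + n) = (O + n)*(-66 + n + 2*O))
t(-230, 353)/(-3257) = ((-230)² + 353*(-230) + 2*353*(-33 + 353) + 2*(-230)*(-33 + 353))/(-3257) = (52900 - 81190 + 2*353*320 + 2*(-230)*320)*(-1/3257) = (52900 - 81190 + 225920 - 147200)*(-1/3257) = 50430*(-1/3257) = -50430/3257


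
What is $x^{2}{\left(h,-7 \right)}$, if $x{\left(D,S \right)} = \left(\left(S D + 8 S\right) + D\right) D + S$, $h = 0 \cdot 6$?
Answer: $49$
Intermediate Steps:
$h = 0$
$x{\left(D,S \right)} = S + D \left(D + 8 S + D S\right)$ ($x{\left(D,S \right)} = \left(\left(D S + 8 S\right) + D\right) D + S = \left(\left(8 S + D S\right) + D\right) D + S = \left(D + 8 S + D S\right) D + S = D \left(D + 8 S + D S\right) + S = S + D \left(D + 8 S + D S\right)$)
$x^{2}{\left(h,-7 \right)} = \left(-7 + 0^{2} - 7 \cdot 0^{2} + 8 \cdot 0 \left(-7\right)\right)^{2} = \left(-7 + 0 - 0 + 0\right)^{2} = \left(-7 + 0 + 0 + 0\right)^{2} = \left(-7\right)^{2} = 49$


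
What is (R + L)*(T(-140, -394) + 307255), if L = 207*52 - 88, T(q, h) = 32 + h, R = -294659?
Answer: -87152394819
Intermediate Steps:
L = 10676 (L = 10764 - 88 = 10676)
(R + L)*(T(-140, -394) + 307255) = (-294659 + 10676)*((32 - 394) + 307255) = -283983*(-362 + 307255) = -283983*306893 = -87152394819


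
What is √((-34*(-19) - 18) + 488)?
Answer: 6*√31 ≈ 33.407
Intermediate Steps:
√((-34*(-19) - 18) + 488) = √((646 - 18) + 488) = √(628 + 488) = √1116 = 6*√31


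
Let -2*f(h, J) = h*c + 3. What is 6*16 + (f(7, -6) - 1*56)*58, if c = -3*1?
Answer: -2630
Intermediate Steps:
c = -3
f(h, J) = -3/2 + 3*h/2 (f(h, J) = -(h*(-3) + 3)/2 = -(-3*h + 3)/2 = -(3 - 3*h)/2 = -3/2 + 3*h/2)
6*16 + (f(7, -6) - 1*56)*58 = 6*16 + ((-3/2 + (3/2)*7) - 1*56)*58 = 96 + ((-3/2 + 21/2) - 56)*58 = 96 + (9 - 56)*58 = 96 - 47*58 = 96 - 2726 = -2630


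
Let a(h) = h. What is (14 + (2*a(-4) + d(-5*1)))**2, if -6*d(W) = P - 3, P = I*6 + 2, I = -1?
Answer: 1849/36 ≈ 51.361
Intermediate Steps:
P = -4 (P = -1*6 + 2 = -6 + 2 = -4)
d(W) = 7/6 (d(W) = -(-4 - 3)/6 = -1/6*(-7) = 7/6)
(14 + (2*a(-4) + d(-5*1)))**2 = (14 + (2*(-4) + 7/6))**2 = (14 + (-8 + 7/6))**2 = (14 - 41/6)**2 = (43/6)**2 = 1849/36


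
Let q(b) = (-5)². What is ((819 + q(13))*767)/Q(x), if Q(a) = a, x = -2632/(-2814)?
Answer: 32529237/47 ≈ 6.9211e+5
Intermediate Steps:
x = 188/201 (x = -2632*(-1/2814) = 188/201 ≈ 0.93532)
q(b) = 25
((819 + q(13))*767)/Q(x) = ((819 + 25)*767)/(188/201) = (844*767)*(201/188) = 647348*(201/188) = 32529237/47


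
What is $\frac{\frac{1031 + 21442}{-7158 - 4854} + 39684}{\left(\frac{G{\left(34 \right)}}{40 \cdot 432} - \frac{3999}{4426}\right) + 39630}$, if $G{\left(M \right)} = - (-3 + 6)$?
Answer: $\frac{46029923762400}{45968407491097} \approx 1.0013$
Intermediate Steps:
$G{\left(M \right)} = -3$ ($G{\left(M \right)} = \left(-1\right) 3 = -3$)
$\frac{\frac{1031 + 21442}{-7158 - 4854} + 39684}{\left(\frac{G{\left(34 \right)}}{40 \cdot 432} - \frac{3999}{4426}\right) + 39630} = \frac{\frac{1031 + 21442}{-7158 - 4854} + 39684}{\left(- \frac{3}{40 \cdot 432} - \frac{3999}{4426}\right) + 39630} = \frac{\frac{22473}{-12012} + 39684}{\left(- \frac{3}{17280} - \frac{3999}{4426}\right) + 39630} = \frac{22473 \left(- \frac{1}{12012}\right) + 39684}{\left(\left(-3\right) \frac{1}{17280} - \frac{3999}{4426}\right) + 39630} = \frac{- \frac{681}{364} + 39684}{\left(- \frac{1}{5760} - \frac{3999}{4426}\right) + 39630} = \frac{14444295}{364 \left(- \frac{11519333}{12746880} + 39630\right)} = \frac{14444295}{364 \cdot \frac{505147335067}{12746880}} = \frac{14444295}{364} \cdot \frac{12746880}{505147335067} = \frac{46029923762400}{45968407491097}$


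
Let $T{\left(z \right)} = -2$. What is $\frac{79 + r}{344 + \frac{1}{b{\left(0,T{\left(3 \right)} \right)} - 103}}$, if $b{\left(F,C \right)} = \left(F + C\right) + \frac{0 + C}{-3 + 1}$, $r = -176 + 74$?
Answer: $- \frac{2392}{35775} \approx -0.066862$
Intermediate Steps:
$r = -102$
$b{\left(F,C \right)} = F + \frac{C}{2}$ ($b{\left(F,C \right)} = \left(C + F\right) + \frac{C}{-2} = \left(C + F\right) + C \left(- \frac{1}{2}\right) = \left(C + F\right) - \frac{C}{2} = F + \frac{C}{2}$)
$\frac{79 + r}{344 + \frac{1}{b{\left(0,T{\left(3 \right)} \right)} - 103}} = \frac{79 - 102}{344 + \frac{1}{\left(0 + \frac{1}{2} \left(-2\right)\right) - 103}} = - \frac{23}{344 + \frac{1}{\left(0 - 1\right) - 103}} = - \frac{23}{344 + \frac{1}{-1 - 103}} = - \frac{23}{344 + \frac{1}{-104}} = - \frac{23}{344 - \frac{1}{104}} = - \frac{23}{\frac{35775}{104}} = \left(-23\right) \frac{104}{35775} = - \frac{2392}{35775}$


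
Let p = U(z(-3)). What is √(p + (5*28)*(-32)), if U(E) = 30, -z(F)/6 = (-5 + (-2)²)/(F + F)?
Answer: 5*I*√178 ≈ 66.708*I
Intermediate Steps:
z(F) = 3/F (z(F) = -6*(-5 + (-2)²)/(F + F) = -6*(-5 + 4)/(2*F) = -(-6)*1/(2*F) = -(-3)/F = 3/F)
p = 30
√(p + (5*28)*(-32)) = √(30 + (5*28)*(-32)) = √(30 + 140*(-32)) = √(30 - 4480) = √(-4450) = 5*I*√178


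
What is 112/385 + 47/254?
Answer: 6649/13970 ≈ 0.47595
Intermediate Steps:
112/385 + 47/254 = 112*(1/385) + 47*(1/254) = 16/55 + 47/254 = 6649/13970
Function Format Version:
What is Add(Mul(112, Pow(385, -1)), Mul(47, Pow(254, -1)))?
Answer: Rational(6649, 13970) ≈ 0.47595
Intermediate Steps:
Add(Mul(112, Pow(385, -1)), Mul(47, Pow(254, -1))) = Add(Mul(112, Rational(1, 385)), Mul(47, Rational(1, 254))) = Add(Rational(16, 55), Rational(47, 254)) = Rational(6649, 13970)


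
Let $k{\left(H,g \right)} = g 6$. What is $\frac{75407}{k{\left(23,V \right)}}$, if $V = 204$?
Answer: $\frac{75407}{1224} \approx 61.607$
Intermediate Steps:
$k{\left(H,g \right)} = 6 g$
$\frac{75407}{k{\left(23,V \right)}} = \frac{75407}{6 \cdot 204} = \frac{75407}{1224}$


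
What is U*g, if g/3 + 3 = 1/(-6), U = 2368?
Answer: -22496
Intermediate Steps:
g = -19/2 (g = -9 + 3/(-6) = -9 + 3*(-⅙) = -9 - ½ = -19/2 ≈ -9.5000)
U*g = 2368*(-19/2) = -22496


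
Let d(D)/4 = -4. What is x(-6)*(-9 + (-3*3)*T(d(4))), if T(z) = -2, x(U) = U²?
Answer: 324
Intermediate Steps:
d(D) = -16 (d(D) = 4*(-4) = -16)
x(-6)*(-9 + (-3*3)*T(d(4))) = (-6)²*(-9 - 3*3*(-2)) = 36*(-9 - 9*(-2)) = 36*(-9 + 18) = 36*9 = 324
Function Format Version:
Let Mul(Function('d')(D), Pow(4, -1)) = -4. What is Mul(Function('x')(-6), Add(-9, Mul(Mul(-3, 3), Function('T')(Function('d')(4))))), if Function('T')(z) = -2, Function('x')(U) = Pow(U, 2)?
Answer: 324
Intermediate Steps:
Function('d')(D) = -16 (Function('d')(D) = Mul(4, -4) = -16)
Mul(Function('x')(-6), Add(-9, Mul(Mul(-3, 3), Function('T')(Function('d')(4))))) = Mul(Pow(-6, 2), Add(-9, Mul(Mul(-3, 3), -2))) = Mul(36, Add(-9, Mul(-9, -2))) = Mul(36, Add(-9, 18)) = Mul(36, 9) = 324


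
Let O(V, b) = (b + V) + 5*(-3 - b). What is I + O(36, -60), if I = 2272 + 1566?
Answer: 4099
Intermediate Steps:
O(V, b) = -15 + V - 4*b (O(V, b) = (V + b) + (-15 - 5*b) = -15 + V - 4*b)
I = 3838
I + O(36, -60) = 3838 + (-15 + 36 - 4*(-60)) = 3838 + (-15 + 36 + 240) = 3838 + 261 = 4099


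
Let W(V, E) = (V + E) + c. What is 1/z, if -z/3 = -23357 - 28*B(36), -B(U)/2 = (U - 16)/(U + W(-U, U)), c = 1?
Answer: 37/2589267 ≈ 1.4290e-5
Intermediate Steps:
W(V, E) = 1 + E + V (W(V, E) = (V + E) + 1 = (E + V) + 1 = 1 + E + V)
B(U) = -2*(-16 + U)/(1 + U) (B(U) = -2*(U - 16)/(U + (1 + U - U)) = -2*(-16 + U)/(U + 1) = -2*(-16 + U)/(1 + U))
z = 2589267/37 (z = -3*(-23357 - 56*(16 - 1*36)/(1 + 36)) = -3*(-23357 - 56*(16 - 36)/37) = -3*(-23357 - 56*(-20)/37) = -3*(-23357 - 28*(-40/37)) = -3*(-23357 + 1120/37) = -3*(-863089/37) = 2589267/37 ≈ 69980.)
1/z = 1/(2589267/37) = 37/2589267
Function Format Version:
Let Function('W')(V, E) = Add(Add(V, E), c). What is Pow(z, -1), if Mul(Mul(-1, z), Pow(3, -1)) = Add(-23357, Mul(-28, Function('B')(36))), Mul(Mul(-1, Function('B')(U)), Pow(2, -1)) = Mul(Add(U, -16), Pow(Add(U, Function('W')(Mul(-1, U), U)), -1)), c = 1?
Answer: Rational(37, 2589267) ≈ 1.4290e-5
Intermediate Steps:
Function('W')(V, E) = Add(1, E, V) (Function('W')(V, E) = Add(Add(V, E), 1) = Add(Add(E, V), 1) = Add(1, E, V))
Function('B')(U) = Mul(-2, Pow(Add(1, U), -1), Add(-16, U)) (Function('B')(U) = Mul(-2, Mul(Add(U, -16), Pow(Add(U, Add(1, U, Mul(-1, U))), -1))) = Mul(-2, Mul(Add(-16, U), Pow(Add(U, 1), -1))) = Mul(-2, Mul(Add(-16, U), Pow(Add(1, U), -1))) = Mul(-2, Mul(Pow(Add(1, U), -1), Add(-16, U))) = Mul(-2, Pow(Add(1, U), -1), Add(-16, U)))
z = Rational(2589267, 37) (z = Mul(-3, Add(-23357, Mul(-28, Mul(2, Pow(Add(1, 36), -1), Add(16, Mul(-1, 36)))))) = Mul(-3, Add(-23357, Mul(-28, Mul(2, Pow(37, -1), Add(16, -36))))) = Mul(-3, Add(-23357, Mul(-28, Mul(2, Rational(1, 37), -20)))) = Mul(-3, Add(-23357, Mul(-28, Rational(-40, 37)))) = Mul(-3, Add(-23357, Rational(1120, 37))) = Mul(-3, Rational(-863089, 37)) = Rational(2589267, 37) ≈ 69980.)
Pow(z, -1) = Pow(Rational(2589267, 37), -1) = Rational(37, 2589267)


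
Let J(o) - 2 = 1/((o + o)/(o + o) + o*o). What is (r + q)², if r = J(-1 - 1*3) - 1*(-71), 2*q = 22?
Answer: 2042041/289 ≈ 7065.9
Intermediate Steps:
q = 11 (q = (½)*22 = 11)
J(o) = 2 + 1/(1 + o²) (J(o) = 2 + 1/((o + o)/(o + o) + o*o) = 2 + 1/((2*o)/((2*o)) + o²) = 2 + 1/((2*o)*(1/(2*o)) + o²) = 2 + 1/(1 + o²))
r = 1242/17 (r = (3 + 2*(-1 - 1*3)²)/(1 + (-1 - 1*3)²) - 1*(-71) = (3 + 2*(-1 - 3)²)/(1 + (-1 - 3)²) + 71 = (3 + 2*(-4)²)/(1 + (-4)²) + 71 = (3 + 2*16)/(1 + 16) + 71 = (3 + 32)/17 + 71 = (1/17)*35 + 71 = 35/17 + 71 = 1242/17 ≈ 73.059)
(r + q)² = (1242/17 + 11)² = (1429/17)² = 2042041/289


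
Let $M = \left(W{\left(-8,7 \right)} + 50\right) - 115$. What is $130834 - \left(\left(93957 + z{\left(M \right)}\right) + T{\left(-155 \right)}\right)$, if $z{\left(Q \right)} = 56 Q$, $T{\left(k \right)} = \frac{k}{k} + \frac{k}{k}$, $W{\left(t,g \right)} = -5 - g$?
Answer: $41187$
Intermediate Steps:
$M = -77$ ($M = \left(\left(-5 - 7\right) + 50\right) - 115 = \left(-12 + 50\right) - 115 = 38 - 115 = -77$)
$T{\left(k \right)} = 2$ ($T{\left(k \right)} = 1 + 1 = 2$)
$130834 - \left(\left(93957 + z{\left(M \right)}\right) + T{\left(-155 \right)}\right) = 130834 - \left(\left(93957 + 56 \left(-77\right)\right) + 2\right) = 130834 - \left(\left(93957 - 4312\right) + 2\right) = 130834 - \left(89645 + 2\right) = 130834 - 89647 = 41187$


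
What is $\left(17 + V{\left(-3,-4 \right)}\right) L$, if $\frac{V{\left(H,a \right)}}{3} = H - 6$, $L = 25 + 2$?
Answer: $-270$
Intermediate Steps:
$L = 27$
$V{\left(H,a \right)} = -18 + 3 H$ ($V{\left(H,a \right)} = 3 \left(H - 6\right) = 3 \left(-6 + H\right) = -18 + 3 H$)
$\left(17 + V{\left(-3,-4 \right)}\right) L = \left(17 + \left(-18 + 3 \left(-3\right)\right)\right) 27 = \left(17 - 27\right) 27 = \left(-10\right) 27 = -270$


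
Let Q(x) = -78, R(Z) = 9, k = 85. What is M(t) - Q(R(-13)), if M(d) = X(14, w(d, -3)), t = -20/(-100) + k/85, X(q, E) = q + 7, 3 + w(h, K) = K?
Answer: 99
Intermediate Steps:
w(h, K) = -3 + K
X(q, E) = 7 + q
t = 6/5 (t = -20/(-100) + 85/85 = -20*(-1/100) + 85*(1/85) = ⅕ + 1 = 6/5 ≈ 1.2000)
M(d) = 21 (M(d) = 7 + 14 = 21)
M(t) - Q(R(-13)) = 21 - 1*(-78) = 21 + 78 = 99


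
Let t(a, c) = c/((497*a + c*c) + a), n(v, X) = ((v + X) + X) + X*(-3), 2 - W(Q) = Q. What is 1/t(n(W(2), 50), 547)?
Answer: 274309/547 ≈ 501.48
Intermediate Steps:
W(Q) = 2 - Q
n(v, X) = v - X (n(v, X) = ((X + v) + X) - 3*X = (v + 2*X) - 3*X = v - X)
t(a, c) = c/(c**2 + 498*a) (t(a, c) = c/((497*a + c**2) + a) = c/((c**2 + 497*a) + a) = c/(c**2 + 498*a))
1/t(n(W(2), 50), 547) = 1/(547/(547**2 + 498*((2 - 1*2) - 1*50))) = 1/(547/(299209 + 498*((2 - 2) - 50))) = 1/(547/(299209 + 498*(0 - 50))) = 1/(547/(299209 + 498*(-50))) = 1/(547/(299209 - 24900)) = 1/(547/274309) = 274309/547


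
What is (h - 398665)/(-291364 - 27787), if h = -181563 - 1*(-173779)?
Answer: 406449/319151 ≈ 1.2735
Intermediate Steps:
h = -7784 (h = -181563 + 173779 = -7784)
(h - 398665)/(-291364 - 27787) = (-7784 - 398665)/(-291364 - 27787) = -406449/(-319151) = -406449*(-1/319151) = 406449/319151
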